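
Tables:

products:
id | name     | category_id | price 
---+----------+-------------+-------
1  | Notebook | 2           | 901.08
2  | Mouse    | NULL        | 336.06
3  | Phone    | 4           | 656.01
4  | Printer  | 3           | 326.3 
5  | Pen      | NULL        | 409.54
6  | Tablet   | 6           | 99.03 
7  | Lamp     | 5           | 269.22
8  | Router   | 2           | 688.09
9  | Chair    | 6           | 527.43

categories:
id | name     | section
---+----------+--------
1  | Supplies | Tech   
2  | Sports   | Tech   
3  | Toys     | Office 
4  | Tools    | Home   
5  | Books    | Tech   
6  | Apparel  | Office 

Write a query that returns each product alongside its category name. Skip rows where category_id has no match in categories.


INNER JOIN keeps only products rows whose category_id matches an id in categories. Walk through each product:
  - product 1 (Notebook): category_id=2 -> matches Sports
  - product 2 (Mouse): category_id=NULL, no match -> dropped
  - product 3 (Phone): category_id=4 -> matches Tools
  - product 4 (Printer): category_id=3 -> matches Toys
  - product 5 (Pen): category_id=NULL, no match -> dropped
  - product 6 (Tablet): category_id=6 -> matches Apparel
  - product 7 (Lamp): category_id=5 -> matches Books
  - product 8 (Router): category_id=2 -> matches Sports
  - product 9 (Chair): category_id=6 -> matches Apparel
So 2 of 9 rows are dropped.

SQL:
SELECT a.name, b.name AS category
FROM products a
INNER JOIN categories b ON a.category_id = b.id

Result:
name     | category
---------+---------
Notebook | Sports  
Phone    | Tools   
Printer  | Toys    
Tablet   | Apparel 
Lamp     | Books   
Router   | Sports  
Chair    | Apparel 


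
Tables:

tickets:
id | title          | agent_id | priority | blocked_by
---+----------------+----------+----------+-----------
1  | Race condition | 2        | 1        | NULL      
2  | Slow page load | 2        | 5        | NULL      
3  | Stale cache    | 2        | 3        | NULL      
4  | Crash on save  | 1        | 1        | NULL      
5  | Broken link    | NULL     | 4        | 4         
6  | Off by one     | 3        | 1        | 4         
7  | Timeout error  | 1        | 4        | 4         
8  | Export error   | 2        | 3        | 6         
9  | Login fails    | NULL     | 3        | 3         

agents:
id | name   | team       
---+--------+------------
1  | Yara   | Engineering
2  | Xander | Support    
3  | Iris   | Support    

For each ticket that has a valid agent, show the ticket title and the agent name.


INNER JOIN keeps only tickets rows whose agent_id matches an id in agents. Walk through each ticket:
  - ticket 1 (Race condition): agent_id=2 -> matches Xander
  - ticket 2 (Slow page load): agent_id=2 -> matches Xander
  - ticket 3 (Stale cache): agent_id=2 -> matches Xander
  - ticket 4 (Crash on save): agent_id=1 -> matches Yara
  - ticket 5 (Broken link): agent_id=NULL, no match -> dropped
  - ticket 6 (Off by one): agent_id=3 -> matches Iris
  - ticket 7 (Timeout error): agent_id=1 -> matches Yara
  - ticket 8 (Export error): agent_id=2 -> matches Xander
  - ticket 9 (Login fails): agent_id=NULL, no match -> dropped
So 2 of 9 rows are dropped.

SQL:
SELECT a.title, b.name AS agent
FROM tickets a
INNER JOIN agents b ON a.agent_id = b.id

Result:
title          | agent 
---------------+-------
Race condition | Xander
Slow page load | Xander
Stale cache    | Xander
Crash on save  | Yara  
Off by one     | Iris  
Timeout error  | Yara  
Export error   | Xander


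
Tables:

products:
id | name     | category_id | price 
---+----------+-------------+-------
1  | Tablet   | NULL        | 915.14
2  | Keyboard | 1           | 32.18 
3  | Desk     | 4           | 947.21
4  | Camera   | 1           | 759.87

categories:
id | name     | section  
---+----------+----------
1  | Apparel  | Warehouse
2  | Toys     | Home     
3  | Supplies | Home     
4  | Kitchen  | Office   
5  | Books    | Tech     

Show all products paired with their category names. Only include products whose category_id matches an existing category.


INNER JOIN keeps only products rows whose category_id matches an id in categories. Walk through each product:
  - product 1 (Tablet): category_id=NULL, no match -> dropped
  - product 2 (Keyboard): category_id=1 -> matches Apparel
  - product 3 (Desk): category_id=4 -> matches Kitchen
  - product 4 (Camera): category_id=1 -> matches Apparel
So 1 of 4 rows is dropped.

SQL:
SELECT a.name, b.name AS category
FROM products a
INNER JOIN categories b ON a.category_id = b.id

Result:
name     | category
---------+---------
Keyboard | Apparel 
Desk     | Kitchen 
Camera   | Apparel 


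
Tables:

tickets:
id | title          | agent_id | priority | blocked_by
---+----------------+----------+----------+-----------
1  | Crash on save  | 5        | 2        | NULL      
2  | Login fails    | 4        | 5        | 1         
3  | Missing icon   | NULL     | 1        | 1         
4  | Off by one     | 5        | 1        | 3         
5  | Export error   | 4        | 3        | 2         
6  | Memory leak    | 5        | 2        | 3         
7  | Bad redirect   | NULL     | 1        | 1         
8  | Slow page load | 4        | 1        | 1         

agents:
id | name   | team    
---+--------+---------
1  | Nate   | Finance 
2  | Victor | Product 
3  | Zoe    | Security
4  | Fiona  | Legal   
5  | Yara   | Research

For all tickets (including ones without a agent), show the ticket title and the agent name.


LEFT JOIN keeps every row from tickets (the left table); where agent_id has no match in agents, the agent columns become NULL. Walk through each ticket:
  - ticket 1 (Crash on save): agent_id=5 -> matches Yara
  - ticket 2 (Login fails): agent_id=4 -> matches Fiona
  - ticket 3 (Missing icon): agent_id=NULL, no match -> kept with NULL
  - ticket 4 (Off by one): agent_id=5 -> matches Yara
  - ticket 5 (Export error): agent_id=4 -> matches Fiona
  - ticket 6 (Memory leak): agent_id=5 -> matches Yara
  - ticket 7 (Bad redirect): agent_id=NULL, no match -> kept with NULL
  - ticket 8 (Slow page load): agent_id=4 -> matches Fiona
All 8 rows appear; 2 have NULL agent.

SQL:
SELECT a.title, b.name AS agent
FROM tickets a
LEFT JOIN agents b ON a.agent_id = b.id

Result:
title          | agent
---------------+------
Crash on save  | Yara 
Login fails    | Fiona
Missing icon   | NULL 
Off by one     | Yara 
Export error   | Fiona
Memory leak    | Yara 
Bad redirect   | NULL 
Slow page load | Fiona


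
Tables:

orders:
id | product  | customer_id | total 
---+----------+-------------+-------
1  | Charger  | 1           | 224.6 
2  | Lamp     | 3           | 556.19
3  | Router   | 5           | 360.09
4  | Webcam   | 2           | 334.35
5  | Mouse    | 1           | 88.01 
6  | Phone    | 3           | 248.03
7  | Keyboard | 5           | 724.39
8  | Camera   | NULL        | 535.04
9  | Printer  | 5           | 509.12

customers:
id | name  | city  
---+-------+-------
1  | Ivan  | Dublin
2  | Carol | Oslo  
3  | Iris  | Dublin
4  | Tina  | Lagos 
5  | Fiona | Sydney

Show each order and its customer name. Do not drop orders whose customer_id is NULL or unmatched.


LEFT JOIN keeps every row from orders (the left table); where customer_id has no match in customers, the customer columns become NULL. Walk through each order:
  - order 1 (Charger): customer_id=1 -> matches Ivan
  - order 2 (Lamp): customer_id=3 -> matches Iris
  - order 3 (Router): customer_id=5 -> matches Fiona
  - order 4 (Webcam): customer_id=2 -> matches Carol
  - order 5 (Mouse): customer_id=1 -> matches Ivan
  - order 6 (Phone): customer_id=3 -> matches Iris
  - order 7 (Keyboard): customer_id=5 -> matches Fiona
  - order 8 (Camera): customer_id=NULL, no match -> kept with NULL
  - order 9 (Printer): customer_id=5 -> matches Fiona
All 9 rows appear; 1 has NULL customer.

SQL:
SELECT a.product, b.name AS customer
FROM orders a
LEFT JOIN customers b ON a.customer_id = b.id

Result:
product  | customer
---------+---------
Charger  | Ivan    
Lamp     | Iris    
Router   | Fiona   
Webcam   | Carol   
Mouse    | Ivan    
Phone    | Iris    
Keyboard | Fiona   
Camera   | NULL    
Printer  | Fiona   


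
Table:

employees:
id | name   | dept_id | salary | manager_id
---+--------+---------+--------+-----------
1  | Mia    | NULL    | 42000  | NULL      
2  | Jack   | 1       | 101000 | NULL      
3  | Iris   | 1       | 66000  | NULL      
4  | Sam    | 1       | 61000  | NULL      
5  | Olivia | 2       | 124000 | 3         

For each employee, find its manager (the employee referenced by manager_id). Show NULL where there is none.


This is a self-join: employees is joined to a second copy of itself, matching each row's manager_id to another row's id. Use LEFT JOIN so rows with manager_id=NULL are kept.
  - employee 1 (Mia): manager_id=NULL -> NULL
  - employee 2 (Jack): manager_id=NULL -> NULL
  - employee 3 (Iris): manager_id=NULL -> NULL
  - employee 4 (Sam): manager_id=NULL -> NULL
  - employee 5 (Olivia): manager_id=3 -> Iris

SQL:
SELECT a.name AS item, b.name AS manager
FROM employees a
LEFT JOIN employees b ON a.manager_id = b.id

Result:
item   | manager
-------+--------
Mia    | NULL   
Jack   | NULL   
Iris   | NULL   
Sam    | NULL   
Olivia | Iris   


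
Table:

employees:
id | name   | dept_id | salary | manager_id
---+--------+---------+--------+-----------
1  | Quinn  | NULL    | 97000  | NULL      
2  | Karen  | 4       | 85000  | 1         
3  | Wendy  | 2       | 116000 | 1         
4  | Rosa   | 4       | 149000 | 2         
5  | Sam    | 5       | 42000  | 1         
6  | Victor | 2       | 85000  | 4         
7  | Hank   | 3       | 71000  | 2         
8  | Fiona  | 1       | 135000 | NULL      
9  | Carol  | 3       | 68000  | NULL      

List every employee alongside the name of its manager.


This is a self-join: employees is joined to a second copy of itself, matching each row's manager_id to another row's id. Use LEFT JOIN so rows with manager_id=NULL are kept.
  - employee 1 (Quinn): manager_id=NULL -> NULL
  - employee 2 (Karen): manager_id=1 -> Quinn
  - employee 3 (Wendy): manager_id=1 -> Quinn
  - employee 4 (Rosa): manager_id=2 -> Karen
  - employee 5 (Sam): manager_id=1 -> Quinn
  - employee 6 (Victor): manager_id=4 -> Rosa
  - employee 7 (Hank): manager_id=2 -> Karen
  - employee 8 (Fiona): manager_id=NULL -> NULL
  - employee 9 (Carol): manager_id=NULL -> NULL

SQL:
SELECT a.name AS item, b.name AS manager
FROM employees a
LEFT JOIN employees b ON a.manager_id = b.id

Result:
item   | manager
-------+--------
Quinn  | NULL   
Karen  | Quinn  
Wendy  | Quinn  
Rosa   | Karen  
Sam    | Quinn  
Victor | Rosa   
Hank   | Karen  
Fiona  | NULL   
Carol  | NULL   


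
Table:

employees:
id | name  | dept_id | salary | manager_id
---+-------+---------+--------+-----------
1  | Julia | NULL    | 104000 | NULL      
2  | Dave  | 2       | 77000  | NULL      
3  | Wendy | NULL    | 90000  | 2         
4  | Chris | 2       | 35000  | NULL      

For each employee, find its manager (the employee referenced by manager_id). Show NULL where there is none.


This is a self-join: employees is joined to a second copy of itself, matching each row's manager_id to another row's id. Use LEFT JOIN so rows with manager_id=NULL are kept.
  - employee 1 (Julia): manager_id=NULL -> NULL
  - employee 2 (Dave): manager_id=NULL -> NULL
  - employee 3 (Wendy): manager_id=2 -> Dave
  - employee 4 (Chris): manager_id=NULL -> NULL

SQL:
SELECT a.name AS item, b.name AS manager
FROM employees a
LEFT JOIN employees b ON a.manager_id = b.id

Result:
item  | manager
------+--------
Julia | NULL   
Dave  | NULL   
Wendy | Dave   
Chris | NULL   


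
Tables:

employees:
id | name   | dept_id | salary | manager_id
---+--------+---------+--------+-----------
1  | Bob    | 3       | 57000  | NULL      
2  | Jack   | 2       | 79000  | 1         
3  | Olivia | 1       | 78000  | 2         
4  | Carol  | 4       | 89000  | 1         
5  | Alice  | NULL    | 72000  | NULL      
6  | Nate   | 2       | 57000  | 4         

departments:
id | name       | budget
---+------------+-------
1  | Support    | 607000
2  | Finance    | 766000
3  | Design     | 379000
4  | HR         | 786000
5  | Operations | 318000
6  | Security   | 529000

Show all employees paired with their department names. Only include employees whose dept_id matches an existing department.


INNER JOIN keeps only employees rows whose dept_id matches an id in departments. Walk through each employee:
  - employee 1 (Bob): dept_id=3 -> matches Design
  - employee 2 (Jack): dept_id=2 -> matches Finance
  - employee 3 (Olivia): dept_id=1 -> matches Support
  - employee 4 (Carol): dept_id=4 -> matches HR
  - employee 5 (Alice): dept_id=NULL, no match -> dropped
  - employee 6 (Nate): dept_id=2 -> matches Finance
So 1 of 6 rows is dropped.

SQL:
SELECT a.name, b.name AS department
FROM employees a
INNER JOIN departments b ON a.dept_id = b.id

Result:
name   | department
-------+-----------
Bob    | Design    
Jack   | Finance   
Olivia | Support   
Carol  | HR        
Nate   | Finance   


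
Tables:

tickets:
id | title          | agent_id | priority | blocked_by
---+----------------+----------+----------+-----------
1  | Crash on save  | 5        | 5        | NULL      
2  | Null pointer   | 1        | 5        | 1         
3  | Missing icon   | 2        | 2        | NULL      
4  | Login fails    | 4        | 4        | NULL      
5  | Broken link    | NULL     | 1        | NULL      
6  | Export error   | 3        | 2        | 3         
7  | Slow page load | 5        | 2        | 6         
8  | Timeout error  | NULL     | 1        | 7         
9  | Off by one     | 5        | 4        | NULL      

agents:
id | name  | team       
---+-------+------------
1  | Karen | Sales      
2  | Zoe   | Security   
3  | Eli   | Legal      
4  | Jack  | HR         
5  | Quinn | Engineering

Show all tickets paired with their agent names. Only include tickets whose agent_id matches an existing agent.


INNER JOIN keeps only tickets rows whose agent_id matches an id in agents. Walk through each ticket:
  - ticket 1 (Crash on save): agent_id=5 -> matches Quinn
  - ticket 2 (Null pointer): agent_id=1 -> matches Karen
  - ticket 3 (Missing icon): agent_id=2 -> matches Zoe
  - ticket 4 (Login fails): agent_id=4 -> matches Jack
  - ticket 5 (Broken link): agent_id=NULL, no match -> dropped
  - ticket 6 (Export error): agent_id=3 -> matches Eli
  - ticket 7 (Slow page load): agent_id=5 -> matches Quinn
  - ticket 8 (Timeout error): agent_id=NULL, no match -> dropped
  - ticket 9 (Off by one): agent_id=5 -> matches Quinn
So 2 of 9 rows are dropped.

SQL:
SELECT a.title, b.name AS agent
FROM tickets a
INNER JOIN agents b ON a.agent_id = b.id

Result:
title          | agent
---------------+------
Crash on save  | Quinn
Null pointer   | Karen
Missing icon   | Zoe  
Login fails    | Jack 
Export error   | Eli  
Slow page load | Quinn
Off by one     | Quinn


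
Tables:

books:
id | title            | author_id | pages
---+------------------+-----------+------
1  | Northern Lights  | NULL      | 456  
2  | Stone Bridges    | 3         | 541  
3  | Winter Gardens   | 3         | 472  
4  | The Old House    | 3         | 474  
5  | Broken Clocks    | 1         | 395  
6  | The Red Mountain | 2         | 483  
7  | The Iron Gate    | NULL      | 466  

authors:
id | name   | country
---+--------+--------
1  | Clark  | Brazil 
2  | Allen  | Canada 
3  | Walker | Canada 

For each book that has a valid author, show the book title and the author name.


INNER JOIN keeps only books rows whose author_id matches an id in authors. Walk through each book:
  - book 1 (Northern Lights): author_id=NULL, no match -> dropped
  - book 2 (Stone Bridges): author_id=3 -> matches Walker
  - book 3 (Winter Gardens): author_id=3 -> matches Walker
  - book 4 (The Old House): author_id=3 -> matches Walker
  - book 5 (Broken Clocks): author_id=1 -> matches Clark
  - book 6 (The Red Mountain): author_id=2 -> matches Allen
  - book 7 (The Iron Gate): author_id=NULL, no match -> dropped
So 2 of 7 rows are dropped.

SQL:
SELECT a.title, b.name AS author
FROM books a
INNER JOIN authors b ON a.author_id = b.id

Result:
title            | author
-----------------+-------
Stone Bridges    | Walker
Winter Gardens   | Walker
The Old House    | Walker
Broken Clocks    | Clark 
The Red Mountain | Allen 


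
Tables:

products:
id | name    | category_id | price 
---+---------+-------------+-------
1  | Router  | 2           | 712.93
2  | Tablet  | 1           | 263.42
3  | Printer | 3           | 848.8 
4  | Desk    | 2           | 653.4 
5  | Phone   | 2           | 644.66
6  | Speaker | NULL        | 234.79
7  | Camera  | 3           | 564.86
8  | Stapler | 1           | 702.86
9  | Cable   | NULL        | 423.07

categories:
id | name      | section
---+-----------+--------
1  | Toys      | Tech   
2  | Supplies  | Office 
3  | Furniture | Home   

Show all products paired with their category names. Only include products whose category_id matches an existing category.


INNER JOIN keeps only products rows whose category_id matches an id in categories. Walk through each product:
  - product 1 (Router): category_id=2 -> matches Supplies
  - product 2 (Tablet): category_id=1 -> matches Toys
  - product 3 (Printer): category_id=3 -> matches Furniture
  - product 4 (Desk): category_id=2 -> matches Supplies
  - product 5 (Phone): category_id=2 -> matches Supplies
  - product 6 (Speaker): category_id=NULL, no match -> dropped
  - product 7 (Camera): category_id=3 -> matches Furniture
  - product 8 (Stapler): category_id=1 -> matches Toys
  - product 9 (Cable): category_id=NULL, no match -> dropped
So 2 of 9 rows are dropped.

SQL:
SELECT a.name, b.name AS category
FROM products a
INNER JOIN categories b ON a.category_id = b.id

Result:
name    | category 
--------+----------
Router  | Supplies 
Tablet  | Toys     
Printer | Furniture
Desk    | Supplies 
Phone   | Supplies 
Camera  | Furniture
Stapler | Toys     


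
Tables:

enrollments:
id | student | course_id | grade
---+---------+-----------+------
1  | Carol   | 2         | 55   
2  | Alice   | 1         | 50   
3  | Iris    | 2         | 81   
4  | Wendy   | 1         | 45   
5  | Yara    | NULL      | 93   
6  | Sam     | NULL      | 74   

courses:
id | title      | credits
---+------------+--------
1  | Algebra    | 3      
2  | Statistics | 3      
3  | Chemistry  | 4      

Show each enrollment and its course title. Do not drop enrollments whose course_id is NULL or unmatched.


LEFT JOIN keeps every row from enrollments (the left table); where course_id has no match in courses, the course columns become NULL. Walk through each enrollment:
  - enrollment 1 (Carol): course_id=2 -> matches Statistics
  - enrollment 2 (Alice): course_id=1 -> matches Algebra
  - enrollment 3 (Iris): course_id=2 -> matches Statistics
  - enrollment 4 (Wendy): course_id=1 -> matches Algebra
  - enrollment 5 (Yara): course_id=NULL, no match -> kept with NULL
  - enrollment 6 (Sam): course_id=NULL, no match -> kept with NULL
All 6 rows appear; 2 have NULL course.

SQL:
SELECT a.student, b.title AS course
FROM enrollments a
LEFT JOIN courses b ON a.course_id = b.id

Result:
student | course    
--------+-----------
Carol   | Statistics
Alice   | Algebra   
Iris    | Statistics
Wendy   | Algebra   
Yara    | NULL      
Sam     | NULL      


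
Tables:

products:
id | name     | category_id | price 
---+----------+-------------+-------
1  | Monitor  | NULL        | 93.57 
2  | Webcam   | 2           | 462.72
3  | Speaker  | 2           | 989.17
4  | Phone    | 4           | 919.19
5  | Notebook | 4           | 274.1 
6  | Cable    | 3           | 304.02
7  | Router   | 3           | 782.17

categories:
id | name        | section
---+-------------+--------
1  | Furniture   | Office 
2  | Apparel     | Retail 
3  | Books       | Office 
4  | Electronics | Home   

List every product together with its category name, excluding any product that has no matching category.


INNER JOIN keeps only products rows whose category_id matches an id in categories. Walk through each product:
  - product 1 (Monitor): category_id=NULL, no match -> dropped
  - product 2 (Webcam): category_id=2 -> matches Apparel
  - product 3 (Speaker): category_id=2 -> matches Apparel
  - product 4 (Phone): category_id=4 -> matches Electronics
  - product 5 (Notebook): category_id=4 -> matches Electronics
  - product 6 (Cable): category_id=3 -> matches Books
  - product 7 (Router): category_id=3 -> matches Books
So 1 of 7 rows is dropped.

SQL:
SELECT a.name, b.name AS category
FROM products a
INNER JOIN categories b ON a.category_id = b.id

Result:
name     | category   
---------+------------
Webcam   | Apparel    
Speaker  | Apparel    
Phone    | Electronics
Notebook | Electronics
Cable    | Books      
Router   | Books      


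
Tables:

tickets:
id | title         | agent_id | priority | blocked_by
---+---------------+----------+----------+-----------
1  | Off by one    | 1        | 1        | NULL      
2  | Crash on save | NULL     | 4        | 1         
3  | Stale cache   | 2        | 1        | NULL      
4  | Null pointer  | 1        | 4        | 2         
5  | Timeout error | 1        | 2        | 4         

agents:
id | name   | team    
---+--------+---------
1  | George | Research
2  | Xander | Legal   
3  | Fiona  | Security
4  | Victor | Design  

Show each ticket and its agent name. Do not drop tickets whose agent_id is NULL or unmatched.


LEFT JOIN keeps every row from tickets (the left table); where agent_id has no match in agents, the agent columns become NULL. Walk through each ticket:
  - ticket 1 (Off by one): agent_id=1 -> matches George
  - ticket 2 (Crash on save): agent_id=NULL, no match -> kept with NULL
  - ticket 3 (Stale cache): agent_id=2 -> matches Xander
  - ticket 4 (Null pointer): agent_id=1 -> matches George
  - ticket 5 (Timeout error): agent_id=1 -> matches George
All 5 rows appear; 1 has NULL agent.

SQL:
SELECT a.title, b.name AS agent
FROM tickets a
LEFT JOIN agents b ON a.agent_id = b.id

Result:
title         | agent 
--------------+-------
Off by one    | George
Crash on save | NULL  
Stale cache   | Xander
Null pointer  | George
Timeout error | George


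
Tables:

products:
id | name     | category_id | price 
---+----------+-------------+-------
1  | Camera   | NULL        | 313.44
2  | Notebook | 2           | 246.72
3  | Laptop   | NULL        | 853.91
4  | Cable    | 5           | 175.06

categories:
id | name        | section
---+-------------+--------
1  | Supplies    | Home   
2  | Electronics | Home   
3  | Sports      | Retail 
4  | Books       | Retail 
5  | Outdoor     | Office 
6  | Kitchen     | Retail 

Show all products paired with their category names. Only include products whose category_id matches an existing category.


INNER JOIN keeps only products rows whose category_id matches an id in categories. Walk through each product:
  - product 1 (Camera): category_id=NULL, no match -> dropped
  - product 2 (Notebook): category_id=2 -> matches Electronics
  - product 3 (Laptop): category_id=NULL, no match -> dropped
  - product 4 (Cable): category_id=5 -> matches Outdoor
So 2 of 4 rows are dropped.

SQL:
SELECT a.name, b.name AS category
FROM products a
INNER JOIN categories b ON a.category_id = b.id

Result:
name     | category   
---------+------------
Notebook | Electronics
Cable    | Outdoor    


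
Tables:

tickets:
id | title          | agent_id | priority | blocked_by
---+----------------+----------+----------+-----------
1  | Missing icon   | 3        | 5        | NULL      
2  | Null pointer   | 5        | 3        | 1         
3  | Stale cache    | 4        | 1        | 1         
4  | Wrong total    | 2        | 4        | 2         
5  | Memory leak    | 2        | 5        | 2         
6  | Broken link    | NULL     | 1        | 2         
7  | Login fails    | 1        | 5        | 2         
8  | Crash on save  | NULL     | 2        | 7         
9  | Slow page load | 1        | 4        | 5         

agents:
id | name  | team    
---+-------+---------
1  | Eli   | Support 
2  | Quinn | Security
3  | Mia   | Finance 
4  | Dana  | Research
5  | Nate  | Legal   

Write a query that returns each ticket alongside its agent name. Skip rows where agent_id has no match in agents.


INNER JOIN keeps only tickets rows whose agent_id matches an id in agents. Walk through each ticket:
  - ticket 1 (Missing icon): agent_id=3 -> matches Mia
  - ticket 2 (Null pointer): agent_id=5 -> matches Nate
  - ticket 3 (Stale cache): agent_id=4 -> matches Dana
  - ticket 4 (Wrong total): agent_id=2 -> matches Quinn
  - ticket 5 (Memory leak): agent_id=2 -> matches Quinn
  - ticket 6 (Broken link): agent_id=NULL, no match -> dropped
  - ticket 7 (Login fails): agent_id=1 -> matches Eli
  - ticket 8 (Crash on save): agent_id=NULL, no match -> dropped
  - ticket 9 (Slow page load): agent_id=1 -> matches Eli
So 2 of 9 rows are dropped.

SQL:
SELECT a.title, b.name AS agent
FROM tickets a
INNER JOIN agents b ON a.agent_id = b.id

Result:
title          | agent
---------------+------
Missing icon   | Mia  
Null pointer   | Nate 
Stale cache    | Dana 
Wrong total    | Quinn
Memory leak    | Quinn
Login fails    | Eli  
Slow page load | Eli  


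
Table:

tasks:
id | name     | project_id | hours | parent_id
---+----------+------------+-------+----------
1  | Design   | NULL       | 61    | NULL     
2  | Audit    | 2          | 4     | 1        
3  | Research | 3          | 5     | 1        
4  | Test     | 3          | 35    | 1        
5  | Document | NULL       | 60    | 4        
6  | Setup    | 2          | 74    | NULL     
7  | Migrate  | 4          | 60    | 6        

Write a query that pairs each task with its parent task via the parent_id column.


This is a self-join: tasks is joined to a second copy of itself, matching each row's parent_id to another row's id. Use LEFT JOIN so rows with parent_id=NULL are kept.
  - task 1 (Design): parent_id=NULL -> NULL
  - task 2 (Audit): parent_id=1 -> Design
  - task 3 (Research): parent_id=1 -> Design
  - task 4 (Test): parent_id=1 -> Design
  - task 5 (Document): parent_id=4 -> Test
  - task 6 (Setup): parent_id=NULL -> NULL
  - task 7 (Migrate): parent_id=6 -> Setup

SQL:
SELECT a.name AS item, b.name AS parent
FROM tasks a
LEFT JOIN tasks b ON a.parent_id = b.id

Result:
item     | parent
---------+-------
Design   | NULL  
Audit    | Design
Research | Design
Test     | Design
Document | Test  
Setup    | NULL  
Migrate  | Setup 


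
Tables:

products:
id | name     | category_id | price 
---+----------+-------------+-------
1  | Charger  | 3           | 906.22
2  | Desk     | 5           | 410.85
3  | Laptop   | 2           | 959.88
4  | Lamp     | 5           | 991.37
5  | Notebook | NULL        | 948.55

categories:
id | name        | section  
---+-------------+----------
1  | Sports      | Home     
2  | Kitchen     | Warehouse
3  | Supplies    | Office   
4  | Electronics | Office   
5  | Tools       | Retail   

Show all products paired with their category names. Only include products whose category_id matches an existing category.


INNER JOIN keeps only products rows whose category_id matches an id in categories. Walk through each product:
  - product 1 (Charger): category_id=3 -> matches Supplies
  - product 2 (Desk): category_id=5 -> matches Tools
  - product 3 (Laptop): category_id=2 -> matches Kitchen
  - product 4 (Lamp): category_id=5 -> matches Tools
  - product 5 (Notebook): category_id=NULL, no match -> dropped
So 1 of 5 rows is dropped.

SQL:
SELECT a.name, b.name AS category
FROM products a
INNER JOIN categories b ON a.category_id = b.id

Result:
name    | category
--------+---------
Charger | Supplies
Desk    | Tools   
Laptop  | Kitchen 
Lamp    | Tools   


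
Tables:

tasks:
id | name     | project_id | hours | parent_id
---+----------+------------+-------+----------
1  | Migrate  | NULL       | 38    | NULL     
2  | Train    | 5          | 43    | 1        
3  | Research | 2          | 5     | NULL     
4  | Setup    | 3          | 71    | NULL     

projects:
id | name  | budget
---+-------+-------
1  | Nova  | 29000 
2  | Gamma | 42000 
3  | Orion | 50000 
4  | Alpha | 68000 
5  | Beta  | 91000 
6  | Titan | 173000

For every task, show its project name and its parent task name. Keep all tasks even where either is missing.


Two LEFT JOINs from the same base table tasks: one to projects via project_id, one to tasks itself via parent_id. Both are LEFT so every task is preserved.
Match against projects:
  - task 1 (Migrate): project_id=NULL, no match -> kept with NULL
  - task 2 (Train): project_id=5 -> matches Beta
  - task 3 (Research): project_id=2 -> matches Gamma
  - task 4 (Setup): project_id=3 -> matches Orion
Match against tasks (self):
  - task 1 (Migrate): parent_id=NULL -> NULL
  - task 2 (Train): parent_id=1 -> Migrate
  - task 3 (Research): parent_id=NULL -> NULL
  - task 4 (Setup): parent_id=NULL -> NULL

SQL:
SELECT a.name, b.name AS project, c.name AS parent
FROM tasks a
LEFT JOIN projects b ON a.project_id = b.id
LEFT JOIN tasks c ON a.parent_id = c.id

Result:
name     | project | parent 
---------+---------+--------
Migrate  | NULL    | NULL   
Train    | Beta    | Migrate
Research | Gamma   | NULL   
Setup    | Orion   | NULL   


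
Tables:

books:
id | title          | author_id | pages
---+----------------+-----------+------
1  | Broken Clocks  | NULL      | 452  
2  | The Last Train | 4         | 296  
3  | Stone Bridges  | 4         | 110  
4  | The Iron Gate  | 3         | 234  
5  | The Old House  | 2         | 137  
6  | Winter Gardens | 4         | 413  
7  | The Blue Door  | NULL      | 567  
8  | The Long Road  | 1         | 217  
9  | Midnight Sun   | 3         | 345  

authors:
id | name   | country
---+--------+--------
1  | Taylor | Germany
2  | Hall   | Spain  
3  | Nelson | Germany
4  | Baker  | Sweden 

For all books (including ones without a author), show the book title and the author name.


LEFT JOIN keeps every row from books (the left table); where author_id has no match in authors, the author columns become NULL. Walk through each book:
  - book 1 (Broken Clocks): author_id=NULL, no match -> kept with NULL
  - book 2 (The Last Train): author_id=4 -> matches Baker
  - book 3 (Stone Bridges): author_id=4 -> matches Baker
  - book 4 (The Iron Gate): author_id=3 -> matches Nelson
  - book 5 (The Old House): author_id=2 -> matches Hall
  - book 6 (Winter Gardens): author_id=4 -> matches Baker
  - book 7 (The Blue Door): author_id=NULL, no match -> kept with NULL
  - book 8 (The Long Road): author_id=1 -> matches Taylor
  - book 9 (Midnight Sun): author_id=3 -> matches Nelson
All 9 rows appear; 2 have NULL author.

SQL:
SELECT a.title, b.name AS author
FROM books a
LEFT JOIN authors b ON a.author_id = b.id

Result:
title          | author
---------------+-------
Broken Clocks  | NULL  
The Last Train | Baker 
Stone Bridges  | Baker 
The Iron Gate  | Nelson
The Old House  | Hall  
Winter Gardens | Baker 
The Blue Door  | NULL  
The Long Road  | Taylor
Midnight Sun   | Nelson


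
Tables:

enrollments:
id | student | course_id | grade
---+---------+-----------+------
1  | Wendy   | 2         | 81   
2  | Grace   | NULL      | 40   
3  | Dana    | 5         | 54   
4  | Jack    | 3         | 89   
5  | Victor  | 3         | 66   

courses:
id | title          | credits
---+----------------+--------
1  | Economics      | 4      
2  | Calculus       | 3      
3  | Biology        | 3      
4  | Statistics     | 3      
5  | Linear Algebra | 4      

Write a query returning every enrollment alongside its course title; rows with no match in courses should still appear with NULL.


LEFT JOIN keeps every row from enrollments (the left table); where course_id has no match in courses, the course columns become NULL. Walk through each enrollment:
  - enrollment 1 (Wendy): course_id=2 -> matches Calculus
  - enrollment 2 (Grace): course_id=NULL, no match -> kept with NULL
  - enrollment 3 (Dana): course_id=5 -> matches Linear Algebra
  - enrollment 4 (Jack): course_id=3 -> matches Biology
  - enrollment 5 (Victor): course_id=3 -> matches Biology
All 5 rows appear; 1 has NULL course.

SQL:
SELECT a.student, b.title AS course
FROM enrollments a
LEFT JOIN courses b ON a.course_id = b.id

Result:
student | course        
--------+---------------
Wendy   | Calculus      
Grace   | NULL          
Dana    | Linear Algebra
Jack    | Biology       
Victor  | Biology       


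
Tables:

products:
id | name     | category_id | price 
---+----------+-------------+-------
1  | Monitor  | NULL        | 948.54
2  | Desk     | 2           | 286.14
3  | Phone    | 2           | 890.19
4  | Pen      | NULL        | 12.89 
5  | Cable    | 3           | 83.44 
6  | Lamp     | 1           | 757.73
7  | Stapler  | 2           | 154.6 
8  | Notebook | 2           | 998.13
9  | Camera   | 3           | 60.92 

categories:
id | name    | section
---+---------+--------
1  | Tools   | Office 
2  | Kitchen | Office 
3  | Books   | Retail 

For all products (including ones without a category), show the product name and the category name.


LEFT JOIN keeps every row from products (the left table); where category_id has no match in categories, the category columns become NULL. Walk through each product:
  - product 1 (Monitor): category_id=NULL, no match -> kept with NULL
  - product 2 (Desk): category_id=2 -> matches Kitchen
  - product 3 (Phone): category_id=2 -> matches Kitchen
  - product 4 (Pen): category_id=NULL, no match -> kept with NULL
  - product 5 (Cable): category_id=3 -> matches Books
  - product 6 (Lamp): category_id=1 -> matches Tools
  - product 7 (Stapler): category_id=2 -> matches Kitchen
  - product 8 (Notebook): category_id=2 -> matches Kitchen
  - product 9 (Camera): category_id=3 -> matches Books
All 9 rows appear; 2 have NULL category.

SQL:
SELECT a.name, b.name AS category
FROM products a
LEFT JOIN categories b ON a.category_id = b.id

Result:
name     | category
---------+---------
Monitor  | NULL    
Desk     | Kitchen 
Phone    | Kitchen 
Pen      | NULL    
Cable    | Books   
Lamp     | Tools   
Stapler  | Kitchen 
Notebook | Kitchen 
Camera   | Books   


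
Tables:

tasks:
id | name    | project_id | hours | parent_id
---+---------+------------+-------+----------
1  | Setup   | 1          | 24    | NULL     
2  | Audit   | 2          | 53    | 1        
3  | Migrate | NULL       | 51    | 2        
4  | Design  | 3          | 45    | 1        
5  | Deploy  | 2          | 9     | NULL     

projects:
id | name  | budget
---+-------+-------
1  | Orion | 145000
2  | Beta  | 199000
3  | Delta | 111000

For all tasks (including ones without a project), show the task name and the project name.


LEFT JOIN keeps every row from tasks (the left table); where project_id has no match in projects, the project columns become NULL. Walk through each task:
  - task 1 (Setup): project_id=1 -> matches Orion
  - task 2 (Audit): project_id=2 -> matches Beta
  - task 3 (Migrate): project_id=NULL, no match -> kept with NULL
  - task 4 (Design): project_id=3 -> matches Delta
  - task 5 (Deploy): project_id=2 -> matches Beta
All 5 rows appear; 1 has NULL project.

SQL:
SELECT a.name, b.name AS project
FROM tasks a
LEFT JOIN projects b ON a.project_id = b.id

Result:
name    | project
--------+--------
Setup   | Orion  
Audit   | Beta   
Migrate | NULL   
Design  | Delta  
Deploy  | Beta   


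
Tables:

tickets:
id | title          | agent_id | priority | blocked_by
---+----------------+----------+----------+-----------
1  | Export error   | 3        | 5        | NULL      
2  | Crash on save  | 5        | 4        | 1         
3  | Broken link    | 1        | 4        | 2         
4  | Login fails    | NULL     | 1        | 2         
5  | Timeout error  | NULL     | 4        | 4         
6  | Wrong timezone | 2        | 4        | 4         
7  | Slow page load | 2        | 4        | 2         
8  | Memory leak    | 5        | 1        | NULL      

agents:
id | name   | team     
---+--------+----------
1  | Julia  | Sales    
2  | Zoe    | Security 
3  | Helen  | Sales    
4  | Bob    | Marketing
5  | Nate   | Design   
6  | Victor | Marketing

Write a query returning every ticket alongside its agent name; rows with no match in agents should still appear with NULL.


LEFT JOIN keeps every row from tickets (the left table); where agent_id has no match in agents, the agent columns become NULL. Walk through each ticket:
  - ticket 1 (Export error): agent_id=3 -> matches Helen
  - ticket 2 (Crash on save): agent_id=5 -> matches Nate
  - ticket 3 (Broken link): agent_id=1 -> matches Julia
  - ticket 4 (Login fails): agent_id=NULL, no match -> kept with NULL
  - ticket 5 (Timeout error): agent_id=NULL, no match -> kept with NULL
  - ticket 6 (Wrong timezone): agent_id=2 -> matches Zoe
  - ticket 7 (Slow page load): agent_id=2 -> matches Zoe
  - ticket 8 (Memory leak): agent_id=5 -> matches Nate
All 8 rows appear; 2 have NULL agent.

SQL:
SELECT a.title, b.name AS agent
FROM tickets a
LEFT JOIN agents b ON a.agent_id = b.id

Result:
title          | agent
---------------+------
Export error   | Helen
Crash on save  | Nate 
Broken link    | Julia
Login fails    | NULL 
Timeout error  | NULL 
Wrong timezone | Zoe  
Slow page load | Zoe  
Memory leak    | Nate 


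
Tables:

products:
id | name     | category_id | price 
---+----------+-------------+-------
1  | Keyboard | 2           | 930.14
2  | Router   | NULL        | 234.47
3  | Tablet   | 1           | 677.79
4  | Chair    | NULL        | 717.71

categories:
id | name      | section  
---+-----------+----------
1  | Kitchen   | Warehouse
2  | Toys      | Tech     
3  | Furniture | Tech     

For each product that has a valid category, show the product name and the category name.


INNER JOIN keeps only products rows whose category_id matches an id in categories. Walk through each product:
  - product 1 (Keyboard): category_id=2 -> matches Toys
  - product 2 (Router): category_id=NULL, no match -> dropped
  - product 3 (Tablet): category_id=1 -> matches Kitchen
  - product 4 (Chair): category_id=NULL, no match -> dropped
So 2 of 4 rows are dropped.

SQL:
SELECT a.name, b.name AS category
FROM products a
INNER JOIN categories b ON a.category_id = b.id

Result:
name     | category
---------+---------
Keyboard | Toys    
Tablet   | Kitchen 


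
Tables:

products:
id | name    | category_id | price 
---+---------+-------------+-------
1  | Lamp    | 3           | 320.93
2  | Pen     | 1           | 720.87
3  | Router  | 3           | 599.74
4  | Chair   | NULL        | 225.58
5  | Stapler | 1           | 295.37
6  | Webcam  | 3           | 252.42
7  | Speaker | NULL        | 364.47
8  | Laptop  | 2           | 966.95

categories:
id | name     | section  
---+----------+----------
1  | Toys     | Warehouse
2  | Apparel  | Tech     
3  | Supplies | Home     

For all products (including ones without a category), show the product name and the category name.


LEFT JOIN keeps every row from products (the left table); where category_id has no match in categories, the category columns become NULL. Walk through each product:
  - product 1 (Lamp): category_id=3 -> matches Supplies
  - product 2 (Pen): category_id=1 -> matches Toys
  - product 3 (Router): category_id=3 -> matches Supplies
  - product 4 (Chair): category_id=NULL, no match -> kept with NULL
  - product 5 (Stapler): category_id=1 -> matches Toys
  - product 6 (Webcam): category_id=3 -> matches Supplies
  - product 7 (Speaker): category_id=NULL, no match -> kept with NULL
  - product 8 (Laptop): category_id=2 -> matches Apparel
All 8 rows appear; 2 have NULL category.

SQL:
SELECT a.name, b.name AS category
FROM products a
LEFT JOIN categories b ON a.category_id = b.id

Result:
name    | category
--------+---------
Lamp    | Supplies
Pen     | Toys    
Router  | Supplies
Chair   | NULL    
Stapler | Toys    
Webcam  | Supplies
Speaker | NULL    
Laptop  | Apparel 


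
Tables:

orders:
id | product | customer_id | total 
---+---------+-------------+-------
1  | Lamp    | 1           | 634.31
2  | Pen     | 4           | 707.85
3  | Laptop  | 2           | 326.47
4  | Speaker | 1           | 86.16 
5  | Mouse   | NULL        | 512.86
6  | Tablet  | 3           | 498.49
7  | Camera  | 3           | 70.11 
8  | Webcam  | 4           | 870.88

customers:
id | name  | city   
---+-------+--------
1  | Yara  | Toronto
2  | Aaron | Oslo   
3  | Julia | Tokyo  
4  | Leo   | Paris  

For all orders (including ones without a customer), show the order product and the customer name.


LEFT JOIN keeps every row from orders (the left table); where customer_id has no match in customers, the customer columns become NULL. Walk through each order:
  - order 1 (Lamp): customer_id=1 -> matches Yara
  - order 2 (Pen): customer_id=4 -> matches Leo
  - order 3 (Laptop): customer_id=2 -> matches Aaron
  - order 4 (Speaker): customer_id=1 -> matches Yara
  - order 5 (Mouse): customer_id=NULL, no match -> kept with NULL
  - order 6 (Tablet): customer_id=3 -> matches Julia
  - order 7 (Camera): customer_id=3 -> matches Julia
  - order 8 (Webcam): customer_id=4 -> matches Leo
All 8 rows appear; 1 has NULL customer.

SQL:
SELECT a.product, b.name AS customer
FROM orders a
LEFT JOIN customers b ON a.customer_id = b.id

Result:
product | customer
--------+---------
Lamp    | Yara    
Pen     | Leo     
Laptop  | Aaron   
Speaker | Yara    
Mouse   | NULL    
Tablet  | Julia   
Camera  | Julia   
Webcam  | Leo     
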